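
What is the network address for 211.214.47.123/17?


IP:   11010011.11010110.00101111.01111011
Mask: 11111111.11111111.10000000.00000000
AND operation:
Net:  11010011.11010110.00000000.00000000
Network: 211.214.0.0/17


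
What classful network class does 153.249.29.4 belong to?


First octet: 153
Binary: 10011001
10xxxxxx -> Class B (128-191)
Class B, default mask 255.255.0.0 (/16)


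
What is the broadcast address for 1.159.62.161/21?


Network: 1.159.56.0/21
Host bits = 11
Set all host bits to 1:
Broadcast: 1.159.63.255


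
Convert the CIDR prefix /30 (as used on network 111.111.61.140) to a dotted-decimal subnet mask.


/30 means 30 network bits, 2 host bits
Binary: 11111111111111111111111111111100
Mask: 255.255.255.252


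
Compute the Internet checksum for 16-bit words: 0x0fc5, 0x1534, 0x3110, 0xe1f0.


Sum all words (with carry folding):
+ 0x0fc5 = 0x0fc5
+ 0x1534 = 0x24f9
+ 0x3110 = 0x5609
+ 0xe1f0 = 0x37fa
One's complement: ~0x37fa
Checksum = 0xc805


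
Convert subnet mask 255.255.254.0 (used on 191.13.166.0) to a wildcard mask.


Subnet mask: 255.255.254.0
Wildcard = 255.255.255.255 - subnet mask
255 - 255 = 0
255 - 255 = 0
255 - 254 = 1
255 - 0 = 255
Wildcard: 0.0.1.255


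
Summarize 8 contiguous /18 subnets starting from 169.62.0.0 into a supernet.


Original prefix: /18
Number of subnets: 8 = 2^3
New prefix = 18 - 3 = 15
Supernet: 169.62.0.0/15


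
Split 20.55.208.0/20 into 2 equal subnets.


New prefix = 20 + 1 = 21
Each subnet has 2048 addresses
  20.55.208.0/21
  20.55.216.0/21
Subnets: 20.55.208.0/21, 20.55.216.0/21


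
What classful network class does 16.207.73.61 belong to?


First octet: 16
Binary: 00010000
0xxxxxxx -> Class A (1-126)
Class A, default mask 255.0.0.0 (/8)


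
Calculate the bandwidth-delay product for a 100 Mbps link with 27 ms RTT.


BDP = bandwidth * RTT
= 100 Mbps * 27 ms
= 100 * 1e6 * 27 / 1000 bits
= 2700000 bits
= 337500 bytes
= 329.5898 KB
BDP = 2700000 bits (337500 bytes)


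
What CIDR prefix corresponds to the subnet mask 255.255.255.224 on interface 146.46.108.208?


Binary: 11111111.11111111.11111111.11100000
Count leading 1s
Prefix: /27


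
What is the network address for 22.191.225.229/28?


IP:   00010110.10111111.11100001.11100101
Mask: 11111111.11111111.11111111.11110000
AND operation:
Net:  00010110.10111111.11100001.11100000
Network: 22.191.225.224/28


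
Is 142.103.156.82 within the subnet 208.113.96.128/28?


Subnet network: 208.113.96.128
Test IP AND mask: 142.103.156.80
No, 142.103.156.82 is not in 208.113.96.128/28


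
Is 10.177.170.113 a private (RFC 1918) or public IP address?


RFC 1918 private ranges:
  10.0.0.0/8 (10.0.0.0 - 10.255.255.255)
  172.16.0.0/12 (172.16.0.0 - 172.31.255.255)
  192.168.0.0/16 (192.168.0.0 - 192.168.255.255)
Private (in 10.0.0.0/8)


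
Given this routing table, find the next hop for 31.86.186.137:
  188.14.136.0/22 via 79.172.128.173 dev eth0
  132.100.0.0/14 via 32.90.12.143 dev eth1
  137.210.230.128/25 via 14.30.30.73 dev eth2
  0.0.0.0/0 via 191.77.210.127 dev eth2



Longest prefix match for 31.86.186.137:
  /22 188.14.136.0: no
  /14 132.100.0.0: no
  /25 137.210.230.128: no
  /0 0.0.0.0: MATCH
Selected: next-hop 191.77.210.127 via eth2 (matched /0)


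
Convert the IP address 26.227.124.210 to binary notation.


26 = 00011010
227 = 11100011
124 = 01111100
210 = 11010010
Binary: 00011010.11100011.01111100.11010010


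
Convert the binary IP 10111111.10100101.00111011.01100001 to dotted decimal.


10111111 = 191
10100101 = 165
00111011 = 59
01100001 = 97
IP: 191.165.59.97


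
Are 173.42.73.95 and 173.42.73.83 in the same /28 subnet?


Mask: 255.255.255.240
173.42.73.95 AND mask = 173.42.73.80
173.42.73.83 AND mask = 173.42.73.80
Yes, same subnet (173.42.73.80)


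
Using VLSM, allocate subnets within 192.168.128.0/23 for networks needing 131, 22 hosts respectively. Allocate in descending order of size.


131 hosts -> /24 (254 usable): 192.168.128.0/24
22 hosts -> /27 (30 usable): 192.168.129.0/27
Allocation: 192.168.128.0/24 (131 hosts, 254 usable); 192.168.129.0/27 (22 hosts, 30 usable)


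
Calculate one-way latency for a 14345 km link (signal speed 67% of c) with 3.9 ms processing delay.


Speed = 0.67 * 3e5 km/s = 201000 km/s
Propagation delay = 14345 / 201000 = 0.0714 s = 71.3682 ms
Processing delay = 3.9 ms
Total one-way latency = 75.2682 ms


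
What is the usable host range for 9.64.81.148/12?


Network: 9.64.0.0
Broadcast: 9.79.255.255
First usable = network + 1
Last usable = broadcast - 1
Range: 9.64.0.1 to 9.79.255.254


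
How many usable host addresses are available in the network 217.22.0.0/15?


Host bits = 32 - 15 = 17
Total addresses = 2^17 = 131072
Usable = total - 2 (network and broadcast)
Usable hosts: 131070


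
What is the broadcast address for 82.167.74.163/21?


Network: 82.167.72.0/21
Host bits = 11
Set all host bits to 1:
Broadcast: 82.167.79.255


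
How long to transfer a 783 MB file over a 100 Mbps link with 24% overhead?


Effective throughput = 100 * (1 - 24/100) = 76 Mbps
File size in Mb = 783 * 8 = 6264 Mb
Time = 6264 / 76
Time = 82.4211 seconds


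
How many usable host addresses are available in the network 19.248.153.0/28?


Host bits = 32 - 28 = 4
Total addresses = 2^4 = 16
Usable = total - 2 (network and broadcast)
Usable hosts: 14


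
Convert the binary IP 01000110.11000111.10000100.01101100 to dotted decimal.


01000110 = 70
11000111 = 199
10000100 = 132
01101100 = 108
IP: 70.199.132.108


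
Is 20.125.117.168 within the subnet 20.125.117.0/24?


Subnet network: 20.125.117.0
Test IP AND mask: 20.125.117.0
Yes, 20.125.117.168 is in 20.125.117.0/24


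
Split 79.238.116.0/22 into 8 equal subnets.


New prefix = 22 + 3 = 25
Each subnet has 128 addresses
  79.238.116.0/25
  79.238.116.128/25
  79.238.117.0/25
  79.238.117.128/25
  79.238.118.0/25
  79.238.118.128/25
  79.238.119.0/25
  79.238.119.128/25
Subnets: 79.238.116.0/25, 79.238.116.128/25, 79.238.117.0/25, 79.238.117.128/25, 79.238.118.0/25, 79.238.118.128/25, 79.238.119.0/25, 79.238.119.128/25


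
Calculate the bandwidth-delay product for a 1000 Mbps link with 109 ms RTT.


BDP = bandwidth * RTT
= 1000 Mbps * 109 ms
= 1000 * 1e6 * 109 / 1000 bits
= 109000000 bits
= 13625000 bytes
= 13305.6641 KB
BDP = 109000000 bits (13625000 bytes)


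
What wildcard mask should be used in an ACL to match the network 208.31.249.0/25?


Subnet mask: 255.255.255.128
Wildcard = 255.255.255.255 - subnet mask
255 - 255 = 0
255 - 255 = 0
255 - 255 = 0
255 - 128 = 127
Wildcard: 0.0.0.127


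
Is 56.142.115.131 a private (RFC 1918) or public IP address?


RFC 1918 private ranges:
  10.0.0.0/8 (10.0.0.0 - 10.255.255.255)
  172.16.0.0/12 (172.16.0.0 - 172.31.255.255)
  192.168.0.0/16 (192.168.0.0 - 192.168.255.255)
Public (not in any RFC 1918 range)


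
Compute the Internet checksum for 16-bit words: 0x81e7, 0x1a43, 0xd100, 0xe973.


Sum all words (with carry folding):
+ 0x81e7 = 0x81e7
+ 0x1a43 = 0x9c2a
+ 0xd100 = 0x6d2b
+ 0xe973 = 0x569f
One's complement: ~0x569f
Checksum = 0xa960


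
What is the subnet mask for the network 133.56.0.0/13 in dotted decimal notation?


/13 means 13 network bits, 19 host bits
Binary: 11111111111110000000000000000000
Mask: 255.248.0.0


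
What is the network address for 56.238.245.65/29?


IP:   00111000.11101110.11110101.01000001
Mask: 11111111.11111111.11111111.11111000
AND operation:
Net:  00111000.11101110.11110101.01000000
Network: 56.238.245.64/29


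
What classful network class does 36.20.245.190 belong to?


First octet: 36
Binary: 00100100
0xxxxxxx -> Class A (1-126)
Class A, default mask 255.0.0.0 (/8)


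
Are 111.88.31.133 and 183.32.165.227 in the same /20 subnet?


Mask: 255.255.240.0
111.88.31.133 AND mask = 111.88.16.0
183.32.165.227 AND mask = 183.32.160.0
No, different subnets (111.88.16.0 vs 183.32.160.0)


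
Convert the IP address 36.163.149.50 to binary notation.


36 = 00100100
163 = 10100011
149 = 10010101
50 = 00110010
Binary: 00100100.10100011.10010101.00110010


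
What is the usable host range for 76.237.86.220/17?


Network: 76.237.0.0
Broadcast: 76.237.127.255
First usable = network + 1
Last usable = broadcast - 1
Range: 76.237.0.1 to 76.237.127.254


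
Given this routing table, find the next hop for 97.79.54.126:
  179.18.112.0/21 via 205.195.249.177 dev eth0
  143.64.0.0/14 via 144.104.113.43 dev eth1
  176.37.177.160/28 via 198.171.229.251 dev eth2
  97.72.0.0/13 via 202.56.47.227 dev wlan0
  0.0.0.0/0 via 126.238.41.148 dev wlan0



Longest prefix match for 97.79.54.126:
  /21 179.18.112.0: no
  /14 143.64.0.0: no
  /28 176.37.177.160: no
  /13 97.72.0.0: MATCH
  /0 0.0.0.0: MATCH
Selected: next-hop 202.56.47.227 via wlan0 (matched /13)


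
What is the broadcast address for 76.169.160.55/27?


Network: 76.169.160.32/27
Host bits = 5
Set all host bits to 1:
Broadcast: 76.169.160.63


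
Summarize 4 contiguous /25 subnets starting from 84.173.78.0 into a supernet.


Original prefix: /25
Number of subnets: 4 = 2^2
New prefix = 25 - 2 = 23
Supernet: 84.173.78.0/23


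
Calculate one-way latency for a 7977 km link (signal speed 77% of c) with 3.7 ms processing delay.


Speed = 0.77 * 3e5 km/s = 231000 km/s
Propagation delay = 7977 / 231000 = 0.0345 s = 34.5325 ms
Processing delay = 3.7 ms
Total one-way latency = 38.2325 ms


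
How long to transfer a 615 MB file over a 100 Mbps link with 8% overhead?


Effective throughput = 100 * (1 - 8/100) = 92 Mbps
File size in Mb = 615 * 8 = 4920 Mb
Time = 4920 / 92
Time = 53.4783 seconds


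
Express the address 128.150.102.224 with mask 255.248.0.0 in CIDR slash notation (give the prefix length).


Binary: 11111111.11111000.00000000.00000000
Count leading 1s
Prefix: /13


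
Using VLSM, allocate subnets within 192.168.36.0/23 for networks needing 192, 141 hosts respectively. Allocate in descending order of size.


192 hosts -> /24 (254 usable): 192.168.36.0/24
141 hosts -> /24 (254 usable): 192.168.37.0/24
Allocation: 192.168.36.0/24 (192 hosts, 254 usable); 192.168.37.0/24 (141 hosts, 254 usable)


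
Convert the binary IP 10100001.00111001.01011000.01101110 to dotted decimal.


10100001 = 161
00111001 = 57
01011000 = 88
01101110 = 110
IP: 161.57.88.110


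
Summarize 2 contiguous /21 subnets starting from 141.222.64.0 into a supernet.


Original prefix: /21
Number of subnets: 2 = 2^1
New prefix = 21 - 1 = 20
Supernet: 141.222.64.0/20


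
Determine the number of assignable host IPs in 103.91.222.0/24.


Host bits = 32 - 24 = 8
Total addresses = 2^8 = 256
Usable = total - 2 (network and broadcast)
Usable hosts: 254


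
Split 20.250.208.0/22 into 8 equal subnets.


New prefix = 22 + 3 = 25
Each subnet has 128 addresses
  20.250.208.0/25
  20.250.208.128/25
  20.250.209.0/25
  20.250.209.128/25
  20.250.210.0/25
  20.250.210.128/25
  20.250.211.0/25
  20.250.211.128/25
Subnets: 20.250.208.0/25, 20.250.208.128/25, 20.250.209.0/25, 20.250.209.128/25, 20.250.210.0/25, 20.250.210.128/25, 20.250.211.0/25, 20.250.211.128/25


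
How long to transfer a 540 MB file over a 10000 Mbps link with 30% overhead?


Effective throughput = 10000 * (1 - 30/100) = 7000 Mbps
File size in Mb = 540 * 8 = 4320 Mb
Time = 4320 / 7000
Time = 0.6171 seconds


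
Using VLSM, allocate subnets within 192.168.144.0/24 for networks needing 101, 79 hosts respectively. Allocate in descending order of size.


101 hosts -> /25 (126 usable): 192.168.144.0/25
79 hosts -> /25 (126 usable): 192.168.144.128/25
Allocation: 192.168.144.0/25 (101 hosts, 126 usable); 192.168.144.128/25 (79 hosts, 126 usable)


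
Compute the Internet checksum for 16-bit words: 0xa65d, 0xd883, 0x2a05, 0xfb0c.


Sum all words (with carry folding):
+ 0xa65d = 0xa65d
+ 0xd883 = 0x7ee1
+ 0x2a05 = 0xa8e6
+ 0xfb0c = 0xa3f3
One's complement: ~0xa3f3
Checksum = 0x5c0c


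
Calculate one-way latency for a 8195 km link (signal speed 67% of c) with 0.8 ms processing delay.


Speed = 0.67 * 3e5 km/s = 201000 km/s
Propagation delay = 8195 / 201000 = 0.0408 s = 40.7711 ms
Processing delay = 0.8 ms
Total one-way latency = 41.5711 ms


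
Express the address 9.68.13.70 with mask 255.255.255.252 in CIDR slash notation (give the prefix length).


Binary: 11111111.11111111.11111111.11111100
Count leading 1s
Prefix: /30


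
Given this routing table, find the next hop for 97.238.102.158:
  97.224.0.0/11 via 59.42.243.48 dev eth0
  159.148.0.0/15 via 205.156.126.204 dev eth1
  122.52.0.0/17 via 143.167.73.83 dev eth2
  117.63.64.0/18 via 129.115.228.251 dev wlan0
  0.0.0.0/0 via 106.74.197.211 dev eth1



Longest prefix match for 97.238.102.158:
  /11 97.224.0.0: MATCH
  /15 159.148.0.0: no
  /17 122.52.0.0: no
  /18 117.63.64.0: no
  /0 0.0.0.0: MATCH
Selected: next-hop 59.42.243.48 via eth0 (matched /11)


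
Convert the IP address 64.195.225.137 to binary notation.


64 = 01000000
195 = 11000011
225 = 11100001
137 = 10001001
Binary: 01000000.11000011.11100001.10001001


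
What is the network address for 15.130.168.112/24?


IP:   00001111.10000010.10101000.01110000
Mask: 11111111.11111111.11111111.00000000
AND operation:
Net:  00001111.10000010.10101000.00000000
Network: 15.130.168.0/24


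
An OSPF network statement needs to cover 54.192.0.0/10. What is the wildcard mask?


Subnet mask: 255.192.0.0
Wildcard = 255.255.255.255 - subnet mask
255 - 255 = 0
255 - 192 = 63
255 - 0 = 255
255 - 0 = 255
Wildcard: 0.63.255.255


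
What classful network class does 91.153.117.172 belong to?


First octet: 91
Binary: 01011011
0xxxxxxx -> Class A (1-126)
Class A, default mask 255.0.0.0 (/8)


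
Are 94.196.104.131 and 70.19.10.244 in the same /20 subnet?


Mask: 255.255.240.0
94.196.104.131 AND mask = 94.196.96.0
70.19.10.244 AND mask = 70.19.0.0
No, different subnets (94.196.96.0 vs 70.19.0.0)


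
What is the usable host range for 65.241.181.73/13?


Network: 65.240.0.0
Broadcast: 65.247.255.255
First usable = network + 1
Last usable = broadcast - 1
Range: 65.240.0.1 to 65.247.255.254


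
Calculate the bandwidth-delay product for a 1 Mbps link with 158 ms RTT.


BDP = bandwidth * RTT
= 1 Mbps * 158 ms
= 1 * 1e6 * 158 / 1000 bits
= 158000 bits
= 19750 bytes
= 19.2871 KB
BDP = 158000 bits (19750 bytes)


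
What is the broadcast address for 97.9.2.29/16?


Network: 97.9.0.0/16
Host bits = 16
Set all host bits to 1:
Broadcast: 97.9.255.255


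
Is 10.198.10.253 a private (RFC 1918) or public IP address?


RFC 1918 private ranges:
  10.0.0.0/8 (10.0.0.0 - 10.255.255.255)
  172.16.0.0/12 (172.16.0.0 - 172.31.255.255)
  192.168.0.0/16 (192.168.0.0 - 192.168.255.255)
Private (in 10.0.0.0/8)


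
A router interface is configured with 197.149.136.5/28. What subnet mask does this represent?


/28 means 28 network bits, 4 host bits
Binary: 11111111111111111111111111110000
Mask: 255.255.255.240


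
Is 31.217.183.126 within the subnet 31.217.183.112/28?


Subnet network: 31.217.183.112
Test IP AND mask: 31.217.183.112
Yes, 31.217.183.126 is in 31.217.183.112/28


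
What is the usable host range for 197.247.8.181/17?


Network: 197.247.0.0
Broadcast: 197.247.127.255
First usable = network + 1
Last usable = broadcast - 1
Range: 197.247.0.1 to 197.247.127.254


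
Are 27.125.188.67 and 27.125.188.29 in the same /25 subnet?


Mask: 255.255.255.128
27.125.188.67 AND mask = 27.125.188.0
27.125.188.29 AND mask = 27.125.188.0
Yes, same subnet (27.125.188.0)


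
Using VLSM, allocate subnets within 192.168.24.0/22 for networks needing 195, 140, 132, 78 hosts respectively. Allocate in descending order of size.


195 hosts -> /24 (254 usable): 192.168.24.0/24
140 hosts -> /24 (254 usable): 192.168.25.0/24
132 hosts -> /24 (254 usable): 192.168.26.0/24
78 hosts -> /25 (126 usable): 192.168.27.0/25
Allocation: 192.168.24.0/24 (195 hosts, 254 usable); 192.168.25.0/24 (140 hosts, 254 usable); 192.168.26.0/24 (132 hosts, 254 usable); 192.168.27.0/25 (78 hosts, 126 usable)


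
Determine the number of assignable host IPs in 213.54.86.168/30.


Host bits = 32 - 30 = 2
Total addresses = 2^2 = 4
Usable = total - 2 (network and broadcast)
Usable hosts: 2


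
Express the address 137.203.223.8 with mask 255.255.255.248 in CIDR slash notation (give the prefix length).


Binary: 11111111.11111111.11111111.11111000
Count leading 1s
Prefix: /29


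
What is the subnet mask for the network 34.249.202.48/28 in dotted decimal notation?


/28 means 28 network bits, 4 host bits
Binary: 11111111111111111111111111110000
Mask: 255.255.255.240


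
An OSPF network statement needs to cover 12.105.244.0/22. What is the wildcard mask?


Subnet mask: 255.255.252.0
Wildcard = 255.255.255.255 - subnet mask
255 - 255 = 0
255 - 255 = 0
255 - 252 = 3
255 - 0 = 255
Wildcard: 0.0.3.255


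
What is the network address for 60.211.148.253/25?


IP:   00111100.11010011.10010100.11111101
Mask: 11111111.11111111.11111111.10000000
AND operation:
Net:  00111100.11010011.10010100.10000000
Network: 60.211.148.128/25


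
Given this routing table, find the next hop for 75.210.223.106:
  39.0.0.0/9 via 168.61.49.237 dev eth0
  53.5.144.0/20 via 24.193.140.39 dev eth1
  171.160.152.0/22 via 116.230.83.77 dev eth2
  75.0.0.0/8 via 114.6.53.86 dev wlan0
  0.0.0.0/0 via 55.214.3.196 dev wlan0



Longest prefix match for 75.210.223.106:
  /9 39.0.0.0: no
  /20 53.5.144.0: no
  /22 171.160.152.0: no
  /8 75.0.0.0: MATCH
  /0 0.0.0.0: MATCH
Selected: next-hop 114.6.53.86 via wlan0 (matched /8)


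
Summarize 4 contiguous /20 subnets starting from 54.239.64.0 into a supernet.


Original prefix: /20
Number of subnets: 4 = 2^2
New prefix = 20 - 2 = 18
Supernet: 54.239.64.0/18


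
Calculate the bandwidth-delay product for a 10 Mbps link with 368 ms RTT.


BDP = bandwidth * RTT
= 10 Mbps * 368 ms
= 10 * 1e6 * 368 / 1000 bits
= 3680000 bits
= 460000 bytes
= 449.2188 KB
BDP = 3680000 bits (460000 bytes)


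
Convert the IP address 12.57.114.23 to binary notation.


12 = 00001100
57 = 00111001
114 = 01110010
23 = 00010111
Binary: 00001100.00111001.01110010.00010111


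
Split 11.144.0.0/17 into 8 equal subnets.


New prefix = 17 + 3 = 20
Each subnet has 4096 addresses
  11.144.0.0/20
  11.144.16.0/20
  11.144.32.0/20
  11.144.48.0/20
  11.144.64.0/20
  11.144.80.0/20
  11.144.96.0/20
  11.144.112.0/20
Subnets: 11.144.0.0/20, 11.144.16.0/20, 11.144.32.0/20, 11.144.48.0/20, 11.144.64.0/20, 11.144.80.0/20, 11.144.96.0/20, 11.144.112.0/20


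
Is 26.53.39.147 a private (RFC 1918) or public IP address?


RFC 1918 private ranges:
  10.0.0.0/8 (10.0.0.0 - 10.255.255.255)
  172.16.0.0/12 (172.16.0.0 - 172.31.255.255)
  192.168.0.0/16 (192.168.0.0 - 192.168.255.255)
Public (not in any RFC 1918 range)


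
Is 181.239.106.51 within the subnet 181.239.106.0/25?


Subnet network: 181.239.106.0
Test IP AND mask: 181.239.106.0
Yes, 181.239.106.51 is in 181.239.106.0/25


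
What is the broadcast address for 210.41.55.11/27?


Network: 210.41.55.0/27
Host bits = 5
Set all host bits to 1:
Broadcast: 210.41.55.31


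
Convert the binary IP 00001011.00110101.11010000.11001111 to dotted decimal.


00001011 = 11
00110101 = 53
11010000 = 208
11001111 = 207
IP: 11.53.208.207


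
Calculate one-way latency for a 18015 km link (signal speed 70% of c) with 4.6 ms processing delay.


Speed = 0.7 * 3e5 km/s = 210000 km/s
Propagation delay = 18015 / 210000 = 0.0858 s = 85.7857 ms
Processing delay = 4.6 ms
Total one-way latency = 90.3857 ms


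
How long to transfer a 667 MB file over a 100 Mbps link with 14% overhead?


Effective throughput = 100 * (1 - 14/100) = 86 Mbps
File size in Mb = 667 * 8 = 5336 Mb
Time = 5336 / 86
Time = 62.0465 seconds


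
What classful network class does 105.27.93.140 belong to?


First octet: 105
Binary: 01101001
0xxxxxxx -> Class A (1-126)
Class A, default mask 255.0.0.0 (/8)


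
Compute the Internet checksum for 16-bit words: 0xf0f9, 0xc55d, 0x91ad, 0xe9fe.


Sum all words (with carry folding):
+ 0xf0f9 = 0xf0f9
+ 0xc55d = 0xb657
+ 0x91ad = 0x4805
+ 0xe9fe = 0x3204
One's complement: ~0x3204
Checksum = 0xcdfb


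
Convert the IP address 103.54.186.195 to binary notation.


103 = 01100111
54 = 00110110
186 = 10111010
195 = 11000011
Binary: 01100111.00110110.10111010.11000011


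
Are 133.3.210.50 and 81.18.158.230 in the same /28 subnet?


Mask: 255.255.255.240
133.3.210.50 AND mask = 133.3.210.48
81.18.158.230 AND mask = 81.18.158.224
No, different subnets (133.3.210.48 vs 81.18.158.224)


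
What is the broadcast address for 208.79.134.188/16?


Network: 208.79.0.0/16
Host bits = 16
Set all host bits to 1:
Broadcast: 208.79.255.255


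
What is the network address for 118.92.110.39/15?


IP:   01110110.01011100.01101110.00100111
Mask: 11111111.11111110.00000000.00000000
AND operation:
Net:  01110110.01011100.00000000.00000000
Network: 118.92.0.0/15


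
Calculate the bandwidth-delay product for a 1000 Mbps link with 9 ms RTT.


BDP = bandwidth * RTT
= 1000 Mbps * 9 ms
= 1000 * 1e6 * 9 / 1000 bits
= 9000000 bits
= 1125000 bytes
= 1098.6328 KB
BDP = 9000000 bits (1125000 bytes)


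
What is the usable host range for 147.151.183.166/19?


Network: 147.151.160.0
Broadcast: 147.151.191.255
First usable = network + 1
Last usable = broadcast - 1
Range: 147.151.160.1 to 147.151.191.254


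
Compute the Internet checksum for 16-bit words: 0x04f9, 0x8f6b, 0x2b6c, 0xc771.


Sum all words (with carry folding):
+ 0x04f9 = 0x04f9
+ 0x8f6b = 0x9464
+ 0x2b6c = 0xbfd0
+ 0xc771 = 0x8742
One's complement: ~0x8742
Checksum = 0x78bd


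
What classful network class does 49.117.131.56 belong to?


First octet: 49
Binary: 00110001
0xxxxxxx -> Class A (1-126)
Class A, default mask 255.0.0.0 (/8)


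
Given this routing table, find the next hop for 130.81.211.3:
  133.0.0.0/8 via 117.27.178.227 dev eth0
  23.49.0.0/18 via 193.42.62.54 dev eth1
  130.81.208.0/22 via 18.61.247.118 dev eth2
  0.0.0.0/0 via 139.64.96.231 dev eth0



Longest prefix match for 130.81.211.3:
  /8 133.0.0.0: no
  /18 23.49.0.0: no
  /22 130.81.208.0: MATCH
  /0 0.0.0.0: MATCH
Selected: next-hop 18.61.247.118 via eth2 (matched /22)


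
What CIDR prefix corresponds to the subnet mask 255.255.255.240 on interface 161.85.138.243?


Binary: 11111111.11111111.11111111.11110000
Count leading 1s
Prefix: /28


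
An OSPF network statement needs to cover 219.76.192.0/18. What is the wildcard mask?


Subnet mask: 255.255.192.0
Wildcard = 255.255.255.255 - subnet mask
255 - 255 = 0
255 - 255 = 0
255 - 192 = 63
255 - 0 = 255
Wildcard: 0.0.63.255


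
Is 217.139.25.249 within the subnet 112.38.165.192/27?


Subnet network: 112.38.165.192
Test IP AND mask: 217.139.25.224
No, 217.139.25.249 is not in 112.38.165.192/27


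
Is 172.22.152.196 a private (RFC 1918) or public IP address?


RFC 1918 private ranges:
  10.0.0.0/8 (10.0.0.0 - 10.255.255.255)
  172.16.0.0/12 (172.16.0.0 - 172.31.255.255)
  192.168.0.0/16 (192.168.0.0 - 192.168.255.255)
Private (in 172.16.0.0/12)


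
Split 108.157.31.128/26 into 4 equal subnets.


New prefix = 26 + 2 = 28
Each subnet has 16 addresses
  108.157.31.128/28
  108.157.31.144/28
  108.157.31.160/28
  108.157.31.176/28
Subnets: 108.157.31.128/28, 108.157.31.144/28, 108.157.31.160/28, 108.157.31.176/28


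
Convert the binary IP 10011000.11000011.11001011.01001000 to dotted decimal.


10011000 = 152
11000011 = 195
11001011 = 203
01001000 = 72
IP: 152.195.203.72


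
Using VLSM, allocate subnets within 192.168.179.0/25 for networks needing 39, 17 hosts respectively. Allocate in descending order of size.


39 hosts -> /26 (62 usable): 192.168.179.0/26
17 hosts -> /27 (30 usable): 192.168.179.64/27
Allocation: 192.168.179.0/26 (39 hosts, 62 usable); 192.168.179.64/27 (17 hosts, 30 usable)


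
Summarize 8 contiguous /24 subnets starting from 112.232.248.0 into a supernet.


Original prefix: /24
Number of subnets: 8 = 2^3
New prefix = 24 - 3 = 21
Supernet: 112.232.248.0/21


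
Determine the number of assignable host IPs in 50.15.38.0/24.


Host bits = 32 - 24 = 8
Total addresses = 2^8 = 256
Usable = total - 2 (network and broadcast)
Usable hosts: 254


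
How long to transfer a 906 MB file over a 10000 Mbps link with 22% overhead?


Effective throughput = 10000 * (1 - 22/100) = 7800 Mbps
File size in Mb = 906 * 8 = 7248 Mb
Time = 7248 / 7800
Time = 0.9292 seconds


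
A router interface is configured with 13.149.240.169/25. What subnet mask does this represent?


/25 means 25 network bits, 7 host bits
Binary: 11111111111111111111111110000000
Mask: 255.255.255.128


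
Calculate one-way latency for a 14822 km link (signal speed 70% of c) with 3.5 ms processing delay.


Speed = 0.7 * 3e5 km/s = 210000 km/s
Propagation delay = 14822 / 210000 = 0.0706 s = 70.581 ms
Processing delay = 3.5 ms
Total one-way latency = 74.081 ms


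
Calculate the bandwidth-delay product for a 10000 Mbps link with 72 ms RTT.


BDP = bandwidth * RTT
= 10000 Mbps * 72 ms
= 10000 * 1e6 * 72 / 1000 bits
= 720000000 bits
= 90000000 bytes
= 87890.625 KB
BDP = 720000000 bits (90000000 bytes)


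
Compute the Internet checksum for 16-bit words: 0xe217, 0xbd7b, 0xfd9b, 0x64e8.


Sum all words (with carry folding):
+ 0xe217 = 0xe217
+ 0xbd7b = 0x9f93
+ 0xfd9b = 0x9d2f
+ 0x64e8 = 0x0218
One's complement: ~0x0218
Checksum = 0xfde7


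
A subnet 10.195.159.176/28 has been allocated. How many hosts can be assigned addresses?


Host bits = 32 - 28 = 4
Total addresses = 2^4 = 16
Usable = total - 2 (network and broadcast)
Usable hosts: 14


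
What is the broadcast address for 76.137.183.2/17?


Network: 76.137.128.0/17
Host bits = 15
Set all host bits to 1:
Broadcast: 76.137.255.255


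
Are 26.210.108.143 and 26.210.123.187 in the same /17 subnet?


Mask: 255.255.128.0
26.210.108.143 AND mask = 26.210.0.0
26.210.123.187 AND mask = 26.210.0.0
Yes, same subnet (26.210.0.0)


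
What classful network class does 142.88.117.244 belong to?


First octet: 142
Binary: 10001110
10xxxxxx -> Class B (128-191)
Class B, default mask 255.255.0.0 (/16)


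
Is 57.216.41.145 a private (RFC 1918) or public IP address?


RFC 1918 private ranges:
  10.0.0.0/8 (10.0.0.0 - 10.255.255.255)
  172.16.0.0/12 (172.16.0.0 - 172.31.255.255)
  192.168.0.0/16 (192.168.0.0 - 192.168.255.255)
Public (not in any RFC 1918 range)


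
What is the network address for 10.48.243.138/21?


IP:   00001010.00110000.11110011.10001010
Mask: 11111111.11111111.11111000.00000000
AND operation:
Net:  00001010.00110000.11110000.00000000
Network: 10.48.240.0/21


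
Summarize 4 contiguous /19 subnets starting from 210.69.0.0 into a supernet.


Original prefix: /19
Number of subnets: 4 = 2^2
New prefix = 19 - 2 = 17
Supernet: 210.69.0.0/17


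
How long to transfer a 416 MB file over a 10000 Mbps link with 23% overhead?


Effective throughput = 10000 * (1 - 23/100) = 7700 Mbps
File size in Mb = 416 * 8 = 3328 Mb
Time = 3328 / 7700
Time = 0.4322 seconds


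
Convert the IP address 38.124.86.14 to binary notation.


38 = 00100110
124 = 01111100
86 = 01010110
14 = 00001110
Binary: 00100110.01111100.01010110.00001110


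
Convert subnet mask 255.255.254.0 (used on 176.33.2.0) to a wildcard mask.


Subnet mask: 255.255.254.0
Wildcard = 255.255.255.255 - subnet mask
255 - 255 = 0
255 - 255 = 0
255 - 254 = 1
255 - 0 = 255
Wildcard: 0.0.1.255


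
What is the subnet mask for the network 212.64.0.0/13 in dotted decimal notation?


/13 means 13 network bits, 19 host bits
Binary: 11111111111110000000000000000000
Mask: 255.248.0.0


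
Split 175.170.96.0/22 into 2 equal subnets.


New prefix = 22 + 1 = 23
Each subnet has 512 addresses
  175.170.96.0/23
  175.170.98.0/23
Subnets: 175.170.96.0/23, 175.170.98.0/23


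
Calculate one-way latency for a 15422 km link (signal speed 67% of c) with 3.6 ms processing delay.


Speed = 0.67 * 3e5 km/s = 201000 km/s
Propagation delay = 15422 / 201000 = 0.0767 s = 76.7264 ms
Processing delay = 3.6 ms
Total one-way latency = 80.3264 ms


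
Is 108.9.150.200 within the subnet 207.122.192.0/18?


Subnet network: 207.122.192.0
Test IP AND mask: 108.9.128.0
No, 108.9.150.200 is not in 207.122.192.0/18


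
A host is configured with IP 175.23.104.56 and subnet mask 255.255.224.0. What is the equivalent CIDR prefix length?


Binary: 11111111.11111111.11100000.00000000
Count leading 1s
Prefix: /19


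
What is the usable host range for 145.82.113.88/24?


Network: 145.82.113.0
Broadcast: 145.82.113.255
First usable = network + 1
Last usable = broadcast - 1
Range: 145.82.113.1 to 145.82.113.254


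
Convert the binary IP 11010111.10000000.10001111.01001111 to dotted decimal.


11010111 = 215
10000000 = 128
10001111 = 143
01001111 = 79
IP: 215.128.143.79


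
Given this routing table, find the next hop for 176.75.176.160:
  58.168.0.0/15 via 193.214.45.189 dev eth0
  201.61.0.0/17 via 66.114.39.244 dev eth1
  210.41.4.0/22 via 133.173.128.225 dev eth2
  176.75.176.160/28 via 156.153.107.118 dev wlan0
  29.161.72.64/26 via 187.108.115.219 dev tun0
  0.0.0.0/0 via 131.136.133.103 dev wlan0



Longest prefix match for 176.75.176.160:
  /15 58.168.0.0: no
  /17 201.61.0.0: no
  /22 210.41.4.0: no
  /28 176.75.176.160: MATCH
  /26 29.161.72.64: no
  /0 0.0.0.0: MATCH
Selected: next-hop 156.153.107.118 via wlan0 (matched /28)


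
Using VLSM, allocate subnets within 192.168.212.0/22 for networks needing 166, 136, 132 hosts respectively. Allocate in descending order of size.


166 hosts -> /24 (254 usable): 192.168.212.0/24
136 hosts -> /24 (254 usable): 192.168.213.0/24
132 hosts -> /24 (254 usable): 192.168.214.0/24
Allocation: 192.168.212.0/24 (166 hosts, 254 usable); 192.168.213.0/24 (136 hosts, 254 usable); 192.168.214.0/24 (132 hosts, 254 usable)


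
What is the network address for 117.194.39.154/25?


IP:   01110101.11000010.00100111.10011010
Mask: 11111111.11111111.11111111.10000000
AND operation:
Net:  01110101.11000010.00100111.10000000
Network: 117.194.39.128/25


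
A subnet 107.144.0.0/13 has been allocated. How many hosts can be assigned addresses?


Host bits = 32 - 13 = 19
Total addresses = 2^19 = 524288
Usable = total - 2 (network and broadcast)
Usable hosts: 524286


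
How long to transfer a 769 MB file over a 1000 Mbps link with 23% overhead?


Effective throughput = 1000 * (1 - 23/100) = 770 Mbps
File size in Mb = 769 * 8 = 6152 Mb
Time = 6152 / 770
Time = 7.9896 seconds


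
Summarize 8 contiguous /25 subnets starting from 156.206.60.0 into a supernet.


Original prefix: /25
Number of subnets: 8 = 2^3
New prefix = 25 - 3 = 22
Supernet: 156.206.60.0/22


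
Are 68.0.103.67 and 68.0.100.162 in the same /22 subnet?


Mask: 255.255.252.0
68.0.103.67 AND mask = 68.0.100.0
68.0.100.162 AND mask = 68.0.100.0
Yes, same subnet (68.0.100.0)


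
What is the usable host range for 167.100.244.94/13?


Network: 167.96.0.0
Broadcast: 167.103.255.255
First usable = network + 1
Last usable = broadcast - 1
Range: 167.96.0.1 to 167.103.255.254


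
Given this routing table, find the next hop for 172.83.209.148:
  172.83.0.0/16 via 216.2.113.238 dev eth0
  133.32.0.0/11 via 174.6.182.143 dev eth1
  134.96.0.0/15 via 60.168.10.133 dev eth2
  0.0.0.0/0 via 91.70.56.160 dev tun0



Longest prefix match for 172.83.209.148:
  /16 172.83.0.0: MATCH
  /11 133.32.0.0: no
  /15 134.96.0.0: no
  /0 0.0.0.0: MATCH
Selected: next-hop 216.2.113.238 via eth0 (matched /16)


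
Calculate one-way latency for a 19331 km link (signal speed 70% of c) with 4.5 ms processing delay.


Speed = 0.7 * 3e5 km/s = 210000 km/s
Propagation delay = 19331 / 210000 = 0.0921 s = 92.0524 ms
Processing delay = 4.5 ms
Total one-way latency = 96.5524 ms


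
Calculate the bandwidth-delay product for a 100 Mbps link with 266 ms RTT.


BDP = bandwidth * RTT
= 100 Mbps * 266 ms
= 100 * 1e6 * 266 / 1000 bits
= 26600000 bits
= 3325000 bytes
= 3247.0703 KB
BDP = 26600000 bits (3325000 bytes)


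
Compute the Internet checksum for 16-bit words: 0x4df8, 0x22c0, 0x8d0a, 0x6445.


Sum all words (with carry folding):
+ 0x4df8 = 0x4df8
+ 0x22c0 = 0x70b8
+ 0x8d0a = 0xfdc2
+ 0x6445 = 0x6208
One's complement: ~0x6208
Checksum = 0x9df7


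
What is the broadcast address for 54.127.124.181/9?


Network: 54.0.0.0/9
Host bits = 23
Set all host bits to 1:
Broadcast: 54.127.255.255


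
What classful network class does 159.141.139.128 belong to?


First octet: 159
Binary: 10011111
10xxxxxx -> Class B (128-191)
Class B, default mask 255.255.0.0 (/16)


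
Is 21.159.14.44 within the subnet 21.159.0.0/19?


Subnet network: 21.159.0.0
Test IP AND mask: 21.159.0.0
Yes, 21.159.14.44 is in 21.159.0.0/19


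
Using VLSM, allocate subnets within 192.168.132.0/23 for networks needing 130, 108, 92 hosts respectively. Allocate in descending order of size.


130 hosts -> /24 (254 usable): 192.168.132.0/24
108 hosts -> /25 (126 usable): 192.168.133.0/25
92 hosts -> /25 (126 usable): 192.168.133.128/25
Allocation: 192.168.132.0/24 (130 hosts, 254 usable); 192.168.133.0/25 (108 hosts, 126 usable); 192.168.133.128/25 (92 hosts, 126 usable)


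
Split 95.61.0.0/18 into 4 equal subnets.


New prefix = 18 + 2 = 20
Each subnet has 4096 addresses
  95.61.0.0/20
  95.61.16.0/20
  95.61.32.0/20
  95.61.48.0/20
Subnets: 95.61.0.0/20, 95.61.16.0/20, 95.61.32.0/20, 95.61.48.0/20


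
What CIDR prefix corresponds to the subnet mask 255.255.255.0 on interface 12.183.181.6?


Binary: 11111111.11111111.11111111.00000000
Count leading 1s
Prefix: /24


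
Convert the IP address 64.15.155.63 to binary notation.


64 = 01000000
15 = 00001111
155 = 10011011
63 = 00111111
Binary: 01000000.00001111.10011011.00111111


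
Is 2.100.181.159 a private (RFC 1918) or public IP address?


RFC 1918 private ranges:
  10.0.0.0/8 (10.0.0.0 - 10.255.255.255)
  172.16.0.0/12 (172.16.0.0 - 172.31.255.255)
  192.168.0.0/16 (192.168.0.0 - 192.168.255.255)
Public (not in any RFC 1918 range)


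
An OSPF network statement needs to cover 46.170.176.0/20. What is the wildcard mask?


Subnet mask: 255.255.240.0
Wildcard = 255.255.255.255 - subnet mask
255 - 255 = 0
255 - 255 = 0
255 - 240 = 15
255 - 0 = 255
Wildcard: 0.0.15.255


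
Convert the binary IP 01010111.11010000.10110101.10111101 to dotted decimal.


01010111 = 87
11010000 = 208
10110101 = 181
10111101 = 189
IP: 87.208.181.189


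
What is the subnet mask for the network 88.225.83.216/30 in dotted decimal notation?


/30 means 30 network bits, 2 host bits
Binary: 11111111111111111111111111111100
Mask: 255.255.255.252


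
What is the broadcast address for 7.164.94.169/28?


Network: 7.164.94.160/28
Host bits = 4
Set all host bits to 1:
Broadcast: 7.164.94.175


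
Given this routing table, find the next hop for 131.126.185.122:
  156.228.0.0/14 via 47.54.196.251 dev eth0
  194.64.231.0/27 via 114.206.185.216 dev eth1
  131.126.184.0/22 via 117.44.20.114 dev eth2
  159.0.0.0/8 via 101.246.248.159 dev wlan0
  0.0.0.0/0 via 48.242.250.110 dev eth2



Longest prefix match for 131.126.185.122:
  /14 156.228.0.0: no
  /27 194.64.231.0: no
  /22 131.126.184.0: MATCH
  /8 159.0.0.0: no
  /0 0.0.0.0: MATCH
Selected: next-hop 117.44.20.114 via eth2 (matched /22)


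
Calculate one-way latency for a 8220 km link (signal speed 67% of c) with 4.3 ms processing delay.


Speed = 0.67 * 3e5 km/s = 201000 km/s
Propagation delay = 8220 / 201000 = 0.0409 s = 40.8955 ms
Processing delay = 4.3 ms
Total one-way latency = 45.1955 ms


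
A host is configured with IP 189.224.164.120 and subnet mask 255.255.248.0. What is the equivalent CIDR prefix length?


Binary: 11111111.11111111.11111000.00000000
Count leading 1s
Prefix: /21


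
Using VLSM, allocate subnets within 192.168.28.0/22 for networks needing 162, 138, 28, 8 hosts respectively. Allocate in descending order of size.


162 hosts -> /24 (254 usable): 192.168.28.0/24
138 hosts -> /24 (254 usable): 192.168.29.0/24
28 hosts -> /27 (30 usable): 192.168.30.0/27
8 hosts -> /28 (14 usable): 192.168.30.32/28
Allocation: 192.168.28.0/24 (162 hosts, 254 usable); 192.168.29.0/24 (138 hosts, 254 usable); 192.168.30.0/27 (28 hosts, 30 usable); 192.168.30.32/28 (8 hosts, 14 usable)


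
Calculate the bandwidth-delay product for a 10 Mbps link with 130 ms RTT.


BDP = bandwidth * RTT
= 10 Mbps * 130 ms
= 10 * 1e6 * 130 / 1000 bits
= 1300000 bits
= 162500 bytes
= 158.6914 KB
BDP = 1300000 bits (162500 bytes)


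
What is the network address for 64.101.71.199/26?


IP:   01000000.01100101.01000111.11000111
Mask: 11111111.11111111.11111111.11000000
AND operation:
Net:  01000000.01100101.01000111.11000000
Network: 64.101.71.192/26


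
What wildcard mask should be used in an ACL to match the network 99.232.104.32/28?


Subnet mask: 255.255.255.240
Wildcard = 255.255.255.255 - subnet mask
255 - 255 = 0
255 - 255 = 0
255 - 255 = 0
255 - 240 = 15
Wildcard: 0.0.0.15


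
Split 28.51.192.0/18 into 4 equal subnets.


New prefix = 18 + 2 = 20
Each subnet has 4096 addresses
  28.51.192.0/20
  28.51.208.0/20
  28.51.224.0/20
  28.51.240.0/20
Subnets: 28.51.192.0/20, 28.51.208.0/20, 28.51.224.0/20, 28.51.240.0/20


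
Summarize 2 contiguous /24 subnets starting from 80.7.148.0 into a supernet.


Original prefix: /24
Number of subnets: 2 = 2^1
New prefix = 24 - 1 = 23
Supernet: 80.7.148.0/23


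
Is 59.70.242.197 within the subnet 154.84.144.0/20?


Subnet network: 154.84.144.0
Test IP AND mask: 59.70.240.0
No, 59.70.242.197 is not in 154.84.144.0/20


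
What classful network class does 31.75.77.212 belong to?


First octet: 31
Binary: 00011111
0xxxxxxx -> Class A (1-126)
Class A, default mask 255.0.0.0 (/8)


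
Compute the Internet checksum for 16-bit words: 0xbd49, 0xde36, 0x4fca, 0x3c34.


Sum all words (with carry folding):
+ 0xbd49 = 0xbd49
+ 0xde36 = 0x9b80
+ 0x4fca = 0xeb4a
+ 0x3c34 = 0x277f
One's complement: ~0x277f
Checksum = 0xd880


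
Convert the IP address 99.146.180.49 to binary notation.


99 = 01100011
146 = 10010010
180 = 10110100
49 = 00110001
Binary: 01100011.10010010.10110100.00110001


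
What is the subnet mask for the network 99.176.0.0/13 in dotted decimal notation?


/13 means 13 network bits, 19 host bits
Binary: 11111111111110000000000000000000
Mask: 255.248.0.0


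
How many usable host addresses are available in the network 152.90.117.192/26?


Host bits = 32 - 26 = 6
Total addresses = 2^6 = 64
Usable = total - 2 (network and broadcast)
Usable hosts: 62


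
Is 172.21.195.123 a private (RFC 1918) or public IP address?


RFC 1918 private ranges:
  10.0.0.0/8 (10.0.0.0 - 10.255.255.255)
  172.16.0.0/12 (172.16.0.0 - 172.31.255.255)
  192.168.0.0/16 (192.168.0.0 - 192.168.255.255)
Private (in 172.16.0.0/12)


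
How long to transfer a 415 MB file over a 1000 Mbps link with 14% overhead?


Effective throughput = 1000 * (1 - 14/100) = 860 Mbps
File size in Mb = 415 * 8 = 3320 Mb
Time = 3320 / 860
Time = 3.8605 seconds


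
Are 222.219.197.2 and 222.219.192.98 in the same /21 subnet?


Mask: 255.255.248.0
222.219.197.2 AND mask = 222.219.192.0
222.219.192.98 AND mask = 222.219.192.0
Yes, same subnet (222.219.192.0)


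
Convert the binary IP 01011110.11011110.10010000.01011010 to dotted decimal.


01011110 = 94
11011110 = 222
10010000 = 144
01011010 = 90
IP: 94.222.144.90


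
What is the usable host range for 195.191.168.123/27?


Network: 195.191.168.96
Broadcast: 195.191.168.127
First usable = network + 1
Last usable = broadcast - 1
Range: 195.191.168.97 to 195.191.168.126
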